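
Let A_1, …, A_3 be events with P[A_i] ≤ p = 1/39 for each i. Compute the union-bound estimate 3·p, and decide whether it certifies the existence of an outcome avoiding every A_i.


Union bound: P[∪_{i=1}^{3} A_i] ≤ Σ_i P[A_i] ≤ 3·p = 3·(1/39) = 1/13.
Numerically: 1/13 ≈ 0.07692.
Is 1/13 < 1? YES.
Since P[∪ A_i] ≤ 1/13 < 1, the complement has P[∩ A_i^c] ≥ 1 − 1/13 = 12/13 > 0, so some outcome avoids every A_i.

3·p = 1/13 ≈ 0.07692; existence CERTIFIED by the union bound.


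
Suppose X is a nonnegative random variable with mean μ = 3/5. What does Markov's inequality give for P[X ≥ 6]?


μ = E[X] = 3/5, a = 6.
Markov: P[X ≥ 6] ≤ μ/a = (3/5)/6 = 1/10.
Numerically: ≈ 0.1000.
(Since a = 6 > μ = 0.6000, the bound 1/10 is < 1 and informative.)

P[X ≥ 6] ≤ 1/10 ≈ 0.1000.


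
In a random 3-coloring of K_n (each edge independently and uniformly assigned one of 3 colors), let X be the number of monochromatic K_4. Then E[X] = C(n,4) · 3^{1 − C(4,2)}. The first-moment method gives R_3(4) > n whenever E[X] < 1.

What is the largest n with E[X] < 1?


We need C(n, 4) · 3^{1 − 6} < 1, i.e. C(n, 4) < 3^{6 − 1} = 243.
Check values of n near the boundary:
  n = 4: C(4, 4) = 1; 1 < 243? YES
  n = 5: C(5, 4) = 5; 5 < 243? YES
  n = 6: C(6, 4) = 15; 15 < 243? YES
  n = 7: C(7, 4) = 35; 35 < 243? YES
  n = 8: C(8, 4) = 70; 70 < 243? YES
  n = 9: C(9, 4) = 126; 126 < 243? YES
  n = 10: C(10, 4) = 210; 210 < 243? YES
  n = 11: C(11, 4) = 330; 330 < 243? NO
  n = 12: C(12, 4) = 495; 495 < 243? NO
  n = 13: C(13, 4) = 715; 715 < 243? NO
The largest n with C(n, 4) < 243 is n = 10 (where E[X] = 70/81 ≈ 0.864). Hence R_3(4) > 10, i.e. R_3(4) ≥ 11.

Largest n = 10; hence R_3(4) > 10.


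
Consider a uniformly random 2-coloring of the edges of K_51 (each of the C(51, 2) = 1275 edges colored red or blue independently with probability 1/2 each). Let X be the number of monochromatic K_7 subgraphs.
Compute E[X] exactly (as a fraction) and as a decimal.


Let X = Σ_S X_S over the C(51, 7) = 115775100 subsets S of size 7, where X_S = 1 if the K_7 on S is monochromatic.
For a fixed S, the K_7 on S has C(7, 2) = 21 edges. P[all 21 edges red] = (1/2)^21, and likewise for blue, so P[monochromatic] = 2·(1/2)^21 = 2^{1 − 21} = 1/1048576.
Summing: E[X] = C(51, 7) · 2^{1 − 21} = 115775100 · 1/1048576 = 28943775/262144.
Numerically: E[X] ≈ 110.41174.

E[X] = C(51,7)·2^(1−C(7,2)) = 28943775/262144 ≈ 110.41174.


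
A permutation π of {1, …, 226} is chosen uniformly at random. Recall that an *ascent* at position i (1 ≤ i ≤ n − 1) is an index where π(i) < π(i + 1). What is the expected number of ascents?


Write X = Σ X_I over i = 1, …, 225, with X_I the indicator of one ascent.
There are 225 indicators.
For each fixed i, the pair (π(i), π(i+1)) is a uniformly random ordered pair of distinct values from {1, …, 226}; by symmetry P[π(i) < π(i+1)] = 1/2.
By linearity: E[X] = 225 · (1/2) = (226 − 1) · (1/2) = 225/2 ≈ 112.500.

E[X] = 225/2 = 112.500.


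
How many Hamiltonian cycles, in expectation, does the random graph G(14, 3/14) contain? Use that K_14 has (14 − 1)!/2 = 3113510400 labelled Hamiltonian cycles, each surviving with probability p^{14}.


K_14 has (14 − 1)!/2 = 3113510400 labelled Hamiltonian cycles.
For each such Hamiltonian cycle H, let X_H = 1 if all 14 edges of H are present in G. Then P[X_H = 1] = p^{14} = (3/14)^{14} = 4782969/11112006825558016.
By linearity: E[X] = Σ_H E[X_H] = 3113510400 · p^{14} = 3113510400 · 4782969/11112006825558016 = 4155084744525/3100448333024.
Numerically: E[X] ≈ 1.3402.

E[X] = 3113510400 · (3/14)^{14} = 4155084744525/3100448333024 ≈ 1.3402.


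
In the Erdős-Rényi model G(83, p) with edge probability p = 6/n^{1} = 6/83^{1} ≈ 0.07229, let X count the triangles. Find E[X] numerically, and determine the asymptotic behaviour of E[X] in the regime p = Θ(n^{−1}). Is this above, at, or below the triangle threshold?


Number of potential triangles: C(83, 3) = 91881.
Each occurs with probability p³ ≈ (0.07229)³ ≈ 3.777630e-04.
By linearity: E[X] = C(83, 3)·p³ ≈ 91881 · 3.777630e-04 ≈ 34.7092.
Here α = 1, so p = 6/n is exactly at the triangle threshold p ~ 1/n. Asymptotically E[X] → c³/6 = 6³/6 = 36 ≈ 36.0000, a bounded constant. In this regime the triangle count is asymptotically Poisson(c³/6).

E[X] ≈ 34.7092; in regime p = Θ(1/n^{1}) E[X] stays bounded (at the triangle threshold p ~ 1/n).


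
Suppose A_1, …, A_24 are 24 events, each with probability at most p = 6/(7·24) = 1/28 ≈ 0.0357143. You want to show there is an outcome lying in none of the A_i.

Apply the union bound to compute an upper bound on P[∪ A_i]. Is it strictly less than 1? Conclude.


Union bound: P[∪_{i=1}^{24} A_i] ≤ Σ_i P[A_i] ≤ 24·p = 24·(1/28) = 6/7.
Numerically: 6/7 ≈ 0.8571429.
Is 6/7 < 1? YES.
Since P[∪ A_i] ≤ 6/7 < 1, the complement has P[∩ A_i^c] ≥ 1 − 6/7 = 1/7 > 0, so some outcome avoids every A_i.

24·p = 6/7 ≈ 0.8571429; existence CERTIFIED by the union bound.


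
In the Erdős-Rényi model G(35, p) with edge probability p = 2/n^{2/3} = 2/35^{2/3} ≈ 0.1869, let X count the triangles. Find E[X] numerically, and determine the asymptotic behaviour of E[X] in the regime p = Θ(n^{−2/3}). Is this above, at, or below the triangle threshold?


Number of potential triangles: C(35, 3) = 6545.
Each occurs with probability p³ ≈ (0.1869)³ ≈ 6.530612e-03.
By linearity: E[X] = C(35, 3)·p³ ≈ 6545 · 6.530612e-03 ≈ 42.7429.
Since α = 2/3 < 1, p = c/n^{2/3} ≫ 1/n is above the triangle threshold p ~ 1/n. Asymptotically E[X] ~ (c³/6)·n^{3(1−α)} = (2³/6)·n^{1} → ∞; triangles are abundant w.h.p.

E[X] ≈ 42.7429; in regime p = Θ(1/n^{2/3}) E[X] diverges (above the triangle threshold p ~ 1/n).


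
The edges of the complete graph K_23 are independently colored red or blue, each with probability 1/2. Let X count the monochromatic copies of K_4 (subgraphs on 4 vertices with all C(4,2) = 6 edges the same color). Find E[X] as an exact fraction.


Let X = Σ_S X_S over the C(23, 4) = 8855 subsets S of size 4, where X_S = 1 if the K_4 on S is monochromatic.
For a fixed S, the K_4 on S has C(4, 2) = 6 edges. P[all 6 edges red] = (1/2)^6, and likewise for blue, so P[monochromatic] = 2·(1/2)^6 = 2^{1 − 6} = 1/32.
By linearity: E[X] = C(23, 4) · 2^{1 − 6} = 8855 · 1/32 = 8855/32.
Numerically: E[X] ≈ 276.719.

E[X] = C(23,4)·2^(1−C(4,2)) = 8855/32 ≈ 276.719.


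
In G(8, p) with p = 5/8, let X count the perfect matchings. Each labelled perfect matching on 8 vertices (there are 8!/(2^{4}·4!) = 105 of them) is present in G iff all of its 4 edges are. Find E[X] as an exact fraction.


K_8 has 8!/(2^{4}·4!) = 105 labelled perfect matchings.
For each such perfect matching H, let X_H = 1 if all 4 edges of H are present in G. Then P[X_H = 1] = p^{4} = (5/8)^{4} = 625/4096.
By linearity of expectation: E[X] = Σ_H E[X_H] = 105 · p^{4} = 105 · 625/4096 = 65625/4096.
Numerically: E[X] ≈ 16.022.

E[X] = 105 · (5/8)^{4} = 65625/4096 ≈ 16.022.


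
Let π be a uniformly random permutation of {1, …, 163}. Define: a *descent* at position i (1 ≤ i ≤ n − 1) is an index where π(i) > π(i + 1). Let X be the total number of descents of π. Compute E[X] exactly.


Write X = Σ X_I over i = 1, …, 162, with X_I the indicator of one descent.
There are 162 indicators.
For each fixed i, the pair (π(i), π(i+1)) is a uniformly random ordered pair of distinct values from {1, …, 163}; by symmetry P[π(i) > π(i+1)] = 1/2.
By linearity: E[X] = 162 · (1/2) = (163 − 1) · (1/2) = 81 ≈ 81.000000.

E[X] = 81 = 81.000000.


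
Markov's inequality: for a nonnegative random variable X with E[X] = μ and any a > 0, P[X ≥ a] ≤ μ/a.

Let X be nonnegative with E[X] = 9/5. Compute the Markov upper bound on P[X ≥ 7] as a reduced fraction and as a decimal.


μ = E[X] = 9/5, a = 7.
Markov: P[X ≥ 7] ≤ μ/a = (9/5)/7 = 9/35.
Numerically: ≈ 0.25714.
(Since a = 7 > μ = 1.80000, the bound 9/35 is < 1 and informative.)

P[X ≥ 7] ≤ 9/35 ≈ 0.25714.


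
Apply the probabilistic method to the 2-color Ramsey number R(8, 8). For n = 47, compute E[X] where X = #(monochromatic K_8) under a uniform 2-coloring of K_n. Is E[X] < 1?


E[X] = C(47, 8) · 2^{1 − 28} = 314457495 · 2^{−27} = 314457495/134217728.
As a reduced fraction: E[X] = 314457495/134217728 ≈ 2.3428909.
Is E[X] < 1? NO.
Since E[X] ≥ 1, the first-moment bound is inconclusive at n = 47; it does NOT by itself certify R(8, 8) > 47.

E[X] = 314457495/134217728 ≈ 2.3428909; E[X] ≥ 1; first-moment method inconclusive here.


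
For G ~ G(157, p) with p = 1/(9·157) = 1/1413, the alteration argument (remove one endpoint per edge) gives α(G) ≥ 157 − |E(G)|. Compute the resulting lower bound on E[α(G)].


E[|E(G)|] = C(157, 2)·p = 12246 · (1/1413) = 26/3.
E[α(G)] ≥ n − E[|E(G)|] = 157 − 26/3 = 445/3.
Numerically: ≈ 148.333333.
(This is only a lower bound; the true E[α(G)] may be larger.)

E[α(G)] ≥ 445/3 ≈ 148.333333.


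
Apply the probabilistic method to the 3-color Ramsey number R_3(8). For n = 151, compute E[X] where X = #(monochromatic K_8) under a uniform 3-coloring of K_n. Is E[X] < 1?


E[X] = C(151, 8) · 3^{1 − 28} = 5551321138650 · 3^{−27} = 5551321138650/7625597484987.
As a reduced fraction: E[X] = 616813459850/847288609443 ≈ 0.7280.
Is E[X] < 1? YES.
Since E[X] < 1, there exists a 3-coloring of K_{151} with no monochromatic K_8; hence R_3(8) > 151.

E[X] = 616813459850/847288609443 ≈ 0.7280; E[X] < 1, so R_3(8) > 151.


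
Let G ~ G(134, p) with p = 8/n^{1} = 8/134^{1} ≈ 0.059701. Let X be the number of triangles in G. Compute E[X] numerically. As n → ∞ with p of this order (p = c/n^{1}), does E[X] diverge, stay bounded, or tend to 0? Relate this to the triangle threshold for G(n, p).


Number of potential triangles: C(134, 3) = 392084.
Each occurs with probability p³ ≈ (0.059701)³ ≈ 2.1279213e-04.
By linearity: E[X] = C(134, 3)·p³ ≈ 392084 · 2.1279213e-04 ≈ 83.43239.
Here α = 1, so p = 8/n is exactly at the triangle threshold p ~ 1/n. Asymptotically E[X] → c³/6 = 8³/6 = 256/3 ≈ 85.33333, a bounded constant. In this regime the triangle count is asymptotically Poisson(c³/6).

E[X] ≈ 83.43239; in regime p = Θ(1/n^{1}) E[X] stays bounded (at the triangle threshold p ~ 1/n).


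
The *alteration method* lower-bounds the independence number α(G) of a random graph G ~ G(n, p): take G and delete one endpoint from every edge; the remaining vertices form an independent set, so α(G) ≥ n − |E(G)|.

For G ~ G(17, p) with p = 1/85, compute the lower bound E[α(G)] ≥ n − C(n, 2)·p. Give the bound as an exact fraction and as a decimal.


E[|E(G)|] = C(17, 2)·p = 136 · (1/85) = 8/5.
E[α(G)] ≥ n − E[|E(G)|] = 17 − 8/5 = 77/5.
Numerically: ≈ 15.40000.
(This is only a lower bound; the true E[α(G)] may be larger.)

E[α(G)] ≥ 77/5 ≈ 15.40000.


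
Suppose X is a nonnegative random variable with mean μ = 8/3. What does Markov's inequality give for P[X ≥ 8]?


μ = E[X] = 8/3, a = 8.
Markov: P[X ≥ 8] ≤ μ/a = (8/3)/8 = 1/3.
Numerically: ≈ 0.33333.
(Since a = 8 > μ = 2.66667, the bound 1/3 is < 1 and informative.)

P[X ≥ 8] ≤ 1/3 ≈ 0.33333.


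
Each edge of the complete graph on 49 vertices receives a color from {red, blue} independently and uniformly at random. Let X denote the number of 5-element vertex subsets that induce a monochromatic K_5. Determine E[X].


Let X = Σ_S X_S over the C(49, 5) = 1906884 subsets S of size 5, where X_S = 1 if the K_5 on S is monochromatic.
For a fixed S, the K_5 on S has C(5, 2) = 10 edges. P[all 10 edges red] = (1/2)^10, and likewise for blue, so P[monochromatic] = 2·(1/2)^10 = 2^{1 − 10} = 1/512.
By linearity: E[X] = C(49, 5) · 2^{1 − 10} = 1906884 · 1/512 = 476721/128.
Numerically: E[X] ≈ 3724.38281.

E[X] = C(49,5)·2^(1−C(5,2)) = 476721/128 ≈ 3724.38281.


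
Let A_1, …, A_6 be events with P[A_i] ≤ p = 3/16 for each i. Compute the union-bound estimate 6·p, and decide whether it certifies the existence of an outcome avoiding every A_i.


Union bound: P[∪_{i=1}^{6} A_i] ≤ Σ_i P[A_i] ≤ 6·p = 6·(3/16) = 9/8.
Numerically: 9/8 ≈ 1.1250.
Is 9/8 < 1? NO.
Since the bound 9/8 is ≥ 1, the union bound is uninformative here; it does NOT by itself certify existence.

6·p = 9/8 ≈ 1.1250; existence NOT certified by the union bound.


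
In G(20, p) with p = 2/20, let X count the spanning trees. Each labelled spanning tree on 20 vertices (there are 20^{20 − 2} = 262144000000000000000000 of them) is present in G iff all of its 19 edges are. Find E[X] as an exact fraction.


K_20 has 20^{20 − 2} = 262144000000000000000000 labelled spanning trees.
For each such spanning tree H, let X_H = 1 if all 19 edges of H are present in G. Then P[X_H = 1] = p^{19} = (1/10)^{19} = 1/10000000000000000000.
By linearity: E[X] = Σ_H E[X_H] = 262144000000000000000000 · p^{19} = 262144000000000000000000 · 1/10000000000000000000 = 131072/5.
Numerically: E[X] ≈ 2.621e+04.

E[X] = 262144000000000000000000 · (1/10)^{19} = 131072/5 ≈ 2.621e+04.


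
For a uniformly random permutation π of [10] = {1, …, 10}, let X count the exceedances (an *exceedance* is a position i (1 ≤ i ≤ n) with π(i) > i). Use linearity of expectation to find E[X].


Write X = Σ_{i=1}^{10} X_i, where X_i = 1_{π(i) > i}.
For each fixed i, π(i) is uniform over {1, …, 10} (marginal of a uniform permutation), so P[π(i) > i] = (n − i)/n. Summing: Σ_{i=1}^{10} (n − i)/n = (0 + 1 + … + 9)/10 = 10(10 − 1)/(2·10) = (10 − 1)/2.
Hence E[X] = Σ_{i=1}^{10} (10 − i)/10 = 9/2 ≈ 4.500000.

E[X] = 9/2 = 4.500000.


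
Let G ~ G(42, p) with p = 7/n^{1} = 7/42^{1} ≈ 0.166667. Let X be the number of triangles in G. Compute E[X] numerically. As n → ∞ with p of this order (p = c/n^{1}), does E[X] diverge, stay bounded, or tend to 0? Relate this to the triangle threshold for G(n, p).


Number of potential triangles: C(42, 3) = 11480.
Each occurs with probability p³ ≈ (0.166667)³ ≈ 4.62962963e-03.
By linearity: E[X] = C(42, 3)·p³ ≈ 11480 · 4.62962963e-03 ≈ 53.148148.
Here α = 1, so p = 7/n is exactly at the triangle threshold p ~ 1/n. Asymptotically E[X] → c³/6 = 7³/6 = 343/6 ≈ 57.166667, a bounded constant. In this regime the triangle count is asymptotically Poisson(c³/6).

E[X] ≈ 53.148148; in regime p = Θ(1/n^{1}) E[X] stays bounded (at the triangle threshold p ~ 1/n).


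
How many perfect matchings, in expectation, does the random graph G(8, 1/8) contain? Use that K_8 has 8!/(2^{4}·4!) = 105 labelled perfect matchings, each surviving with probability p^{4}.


K_8 has 8!/(2^{4}·4!) = 105 labelled perfect matchings.
For each such perfect matching H, let X_H = 1 if all 4 edges of H are present in G. Then P[X_H = 1] = p^{4} = (1/8)^{4} = 1/4096.
By linearity of expectation: E[X] = Σ_H E[X_H] = 105 · p^{4} = 105 · 1/4096 = 105/4096.
Numerically: E[X] ≈ 0.02563.

E[X] = 105 · (1/8)^{4} = 105/4096 ≈ 0.02563.


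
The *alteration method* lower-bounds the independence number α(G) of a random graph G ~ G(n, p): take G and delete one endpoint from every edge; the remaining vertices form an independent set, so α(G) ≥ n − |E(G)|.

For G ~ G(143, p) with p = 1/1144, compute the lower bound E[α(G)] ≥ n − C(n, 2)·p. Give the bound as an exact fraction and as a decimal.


E[|E(G)|] = C(143, 2)·p = 10153 · (1/1144) = 71/8.
E[α(G)] ≥ n − E[|E(G)|] = 143 − 71/8 = 1073/8.
Numerically: ≈ 134.125.
(This is only a lower bound; the true E[α(G)] may be larger.)

E[α(G)] ≥ 1073/8 ≈ 134.125.


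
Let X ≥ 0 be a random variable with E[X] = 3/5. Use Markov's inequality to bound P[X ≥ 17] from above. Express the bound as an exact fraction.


μ = E[X] = 3/5, a = 17.
Markov: P[X ≥ 17] ≤ μ/a = (3/5)/17 = 3/85.
Numerically: ≈ 0.03529.
(Since a = 17 > μ = 0.60000, the bound 3/85 is < 1 and informative.)

P[X ≥ 17] ≤ 3/85 ≈ 0.03529.


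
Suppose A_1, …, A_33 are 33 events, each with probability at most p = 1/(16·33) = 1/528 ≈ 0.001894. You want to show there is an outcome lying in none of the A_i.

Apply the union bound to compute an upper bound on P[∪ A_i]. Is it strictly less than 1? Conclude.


Union bound: P[∪_{i=1}^{33} A_i] ≤ Σ_i P[A_i] ≤ 33·p = 33·(1/528) = 1/16.
Numerically: 1/16 ≈ 0.062500.
Is 1/16 < 1? YES.
Since P[∪ A_i] ≤ 1/16 < 1, the complement has P[∩ A_i^c] ≥ 1 − 1/16 = 15/16 > 0, so some outcome avoids every A_i.

33·p = 1/16 ≈ 0.062500; existence CERTIFIED by the union bound.


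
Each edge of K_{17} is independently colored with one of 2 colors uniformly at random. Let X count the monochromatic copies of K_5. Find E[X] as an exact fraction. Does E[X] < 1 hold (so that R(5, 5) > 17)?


E[X] = C(17, 5) · 2^{1 − 10} = 6188 · 2^{−9} = 6188/512.
As a reduced fraction: E[X] = 1547/128 ≈ 12.0859375.
Is E[X] < 1? NO.
Since E[X] ≥ 1, the first-moment bound is inconclusive at n = 17; it does NOT by itself certify R(5, 5) > 17.

E[X] = 1547/128 ≈ 12.0859375; E[X] ≥ 1; first-moment method inconclusive here.


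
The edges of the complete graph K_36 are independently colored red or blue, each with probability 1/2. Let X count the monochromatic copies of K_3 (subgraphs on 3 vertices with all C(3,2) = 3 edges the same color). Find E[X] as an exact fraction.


Let X = Σ_S X_S over the C(36, 3) = 7140 subsets S of size 3, where X_S = 1 if the K_3 on S is monochromatic.
For a fixed S, the K_3 on S has C(3, 2) = 3 edges. P[all 3 edges red] = (1/2)^3, and likewise for blue, so P[monochromatic] = 2·(1/2)^3 = 2^{1 − 3} = 1/4.
By linearity of expectation: E[X] = C(36, 3) · 2^{1 − 3} = 7140 · 1/4 = 1785.
Numerically: E[X] ≈ 1785.000000.

E[X] = C(36,3)·2^(1−C(3,2)) = 1785 ≈ 1785.000000.


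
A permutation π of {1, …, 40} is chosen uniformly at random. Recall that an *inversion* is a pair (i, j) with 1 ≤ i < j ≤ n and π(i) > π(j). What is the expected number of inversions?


Write X = Σ X_I over the C(40, 2) = 780 pairs i < j, with X_I the indicator of one inversion.
There are 780 indicators.
For each fixed pair i < j, the values π(i) and π(j) are two distinct elements of {1, …, 40} in uniformly random order; by symmetry P[π(i) > π(j)] = 1/2.
By linearity: E[X] = 780 · (1/2) = C(40, 2) · (1/2) = 780/2 = 390 ≈ 390.00000.

E[X] = 390 = 390.00000.


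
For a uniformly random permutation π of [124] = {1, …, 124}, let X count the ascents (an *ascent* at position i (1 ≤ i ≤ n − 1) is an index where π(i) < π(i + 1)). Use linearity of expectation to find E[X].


Write X = Σ X_I over i = 1, …, 123, with X_I the indicator of one ascent.
There are 123 indicators.
For each fixed i, the pair (π(i), π(i+1)) is a uniformly random ordered pair of distinct values from {1, …, 124}; by symmetry P[π(i) < π(i+1)] = 1/2.
By linearity: E[X] = 123 · (1/2) = (124 − 1) · (1/2) = 123/2 ≈ 61.500000.

E[X] = 123/2 = 61.500000.


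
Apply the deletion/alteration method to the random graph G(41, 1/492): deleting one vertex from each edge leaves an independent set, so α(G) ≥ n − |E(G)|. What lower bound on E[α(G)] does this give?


E[|E(G)|] = C(41, 2)·p = 820 · (1/492) = 5/3.
E[α(G)] ≥ n − E[|E(G)|] = 41 − 5/3 = 118/3.
Numerically: ≈ 39.3333.
(This is only a lower bound; the true E[α(G)] may be larger.)

E[α(G)] ≥ 118/3 ≈ 39.3333.


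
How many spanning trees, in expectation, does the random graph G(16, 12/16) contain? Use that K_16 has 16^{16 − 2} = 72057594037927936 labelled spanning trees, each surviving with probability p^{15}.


K_16 has 16^{16 − 2} = 72057594037927936 labelled spanning trees.
For each such spanning tree H, let X_H = 1 if all 15 edges of H are present in G. Then P[X_H = 1] = p^{15} = (3/4)^{15} = 14348907/1073741824.
By linearity of expectation: E[X] = Σ_H E[X_H] = 72057594037927936 · p^{15} = 72057594037927936 · 14348907/1073741824 = 962938848411648.
Numerically: E[X] ≈ 9.62939e+14.

E[X] = 72057594037927936 · (3/4)^{15} = 962938848411648 ≈ 9.62939e+14.


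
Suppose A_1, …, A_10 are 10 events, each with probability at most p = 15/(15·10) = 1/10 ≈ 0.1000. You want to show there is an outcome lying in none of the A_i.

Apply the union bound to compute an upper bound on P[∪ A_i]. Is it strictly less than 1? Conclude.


Union bound: P[∪_{i=1}^{10} A_i] ≤ Σ_i P[A_i] ≤ 10·p = 10·(1/10) = 1.
Numerically: 1 ≈ 1.0000.
Is 1 < 1? NO.
Since the bound 1 is ≥ 1, the union bound is uninformative here; it does NOT by itself certify existence.

10·p = 1 ≈ 1.0000; existence NOT certified by the union bound.


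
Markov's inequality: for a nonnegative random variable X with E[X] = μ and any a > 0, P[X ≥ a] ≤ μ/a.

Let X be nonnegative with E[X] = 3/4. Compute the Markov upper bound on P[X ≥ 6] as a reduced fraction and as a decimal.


μ = E[X] = 3/4, a = 6.
Markov: P[X ≥ 6] ≤ μ/a = (3/4)/6 = 1/8.
Numerically: ≈ 0.1250.
(Since a = 6 > μ = 0.7500, the bound 1/8 is < 1 and informative.)

P[X ≥ 6] ≤ 1/8 ≈ 0.1250.


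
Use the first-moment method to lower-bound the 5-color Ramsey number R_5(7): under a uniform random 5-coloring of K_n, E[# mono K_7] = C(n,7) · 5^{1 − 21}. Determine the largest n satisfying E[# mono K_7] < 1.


We need C(n, 7) · 5^{1 − 21} < 1, i.e. C(n, 7) < 5^{21 − 1} = 95367431640625.
Check values of n near the boundary:
  n = 336: C(336, 7) = 90079147136880; 90079147136880 < 95367431640625? YES
  n = 337: C(337, 7) = 91989916924632; 91989916924632 < 95367431640625? YES
  n = 338: C(338, 7) = 93935323022736; 93935323022736 < 95367431640625? YES
  n = 339: C(339, 7) = 95915887062372; 95915887062372 < 95367431640625? NO
  n = 340: C(340, 7) = 97932136940560; 97932136940560 < 95367431640625? NO
  n = 341: C(341, 7) = 99984606876440; 99984606876440 < 95367431640625? NO
The largest n with C(n, 7) < 95367431640625 is n = 338 (where E[X] = 93935323022736/95367431640625 ≈ 0.985). Hence R_5(7) > 338, i.e. R_5(7) ≥ 339.

Largest n = 338; hence R_5(7) > 338.


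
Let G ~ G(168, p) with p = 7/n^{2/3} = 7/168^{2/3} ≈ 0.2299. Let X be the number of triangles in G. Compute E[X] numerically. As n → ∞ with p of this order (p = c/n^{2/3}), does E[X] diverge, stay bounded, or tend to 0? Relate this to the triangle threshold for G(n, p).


Number of potential triangles: C(168, 3) = 776216.
Each occurs with probability p³ ≈ (0.2299)³ ≈ 1.215278e-02.
By linearity: E[X] = C(168, 3)·p³ ≈ 776216 · 1.215278e-02 ≈ 9433.1806.
Since α = 2/3 < 1, p = c/n^{2/3} ≫ 1/n is above the triangle threshold p ~ 1/n. Asymptotically E[X] ~ (c³/6)·n^{3(1−α)} = (7³/6)·n^{1} → ∞; triangles are abundant w.h.p.

E[X] ≈ 9433.1806; in regime p = Θ(1/n^{2/3}) E[X] diverges (above the triangle threshold p ~ 1/n).


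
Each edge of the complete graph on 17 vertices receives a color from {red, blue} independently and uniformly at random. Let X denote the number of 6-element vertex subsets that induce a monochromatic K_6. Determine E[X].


Let X = Σ_S X_S over the C(17, 6) = 12376 subsets S of size 6, where X_S = 1 if the K_6 on S is monochromatic.
For a fixed S, the K_6 on S has C(6, 2) = 15 edges. P[all 15 edges red] = (1/2)^15, and likewise for blue, so P[monochromatic] = 2·(1/2)^15 = 2^{1 − 15} = 1/16384.
By linearity of expectation: E[X] = C(17, 6) · 2^{1 − 15} = 12376 · 1/16384 = 1547/2048.
Numerically: E[X] ≈ 0.7554.

E[X] = C(17,6)·2^(1−C(6,2)) = 1547/2048 ≈ 0.7554.


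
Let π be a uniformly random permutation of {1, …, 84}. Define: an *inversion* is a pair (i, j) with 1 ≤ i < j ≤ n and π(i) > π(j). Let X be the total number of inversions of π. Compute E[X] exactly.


Write X = Σ X_I over the C(84, 2) = 3486 pairs i < j, with X_I the indicator of one inversion.
There are 3486 indicators.
For each fixed pair i < j, the values π(i) and π(j) are two distinct elements of {1, …, 84} in uniformly random order; by symmetry P[π(i) > π(j)] = 1/2.
By linearity: E[X] = 3486 · (1/2) = C(84, 2) · (1/2) = 3486/2 = 1743 ≈ 1743.000000.

E[X] = 1743 = 1743.000000.


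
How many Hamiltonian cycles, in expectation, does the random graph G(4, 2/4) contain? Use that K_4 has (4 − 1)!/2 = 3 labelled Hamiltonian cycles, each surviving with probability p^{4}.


K_4 has (4 − 1)!/2 = 3 labelled Hamiltonian cycles.
For each such Hamiltonian cycle H, let X_H = 1 if all 4 edges of H are present in G. Then P[X_H = 1] = p^{4} = (1/2)^{4} = 1/16.
By linearity: E[X] = Σ_H E[X_H] = 3 · p^{4} = 3 · 1/16 = 3/16.
Numerically: E[X] ≈ 0.188.

E[X] = 3 · (1/2)^{4} = 3/16 ≈ 0.188.


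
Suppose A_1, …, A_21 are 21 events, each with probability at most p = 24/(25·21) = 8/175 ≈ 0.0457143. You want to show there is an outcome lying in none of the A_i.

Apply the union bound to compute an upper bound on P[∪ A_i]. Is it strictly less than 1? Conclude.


Union bound: P[∪_{i=1}^{21} A_i] ≤ Σ_i P[A_i] ≤ 21·p = 21·(8/175) = 24/25.
Numerically: 24/25 ≈ 0.9600000.
Is 24/25 < 1? YES.
Since P[∪ A_i] ≤ 24/25 < 1, the complement has P[∩ A_i^c] ≥ 1 − 24/25 = 1/25 > 0, so some outcome avoids every A_i.

21·p = 24/25 ≈ 0.9600000; existence CERTIFIED by the union bound.


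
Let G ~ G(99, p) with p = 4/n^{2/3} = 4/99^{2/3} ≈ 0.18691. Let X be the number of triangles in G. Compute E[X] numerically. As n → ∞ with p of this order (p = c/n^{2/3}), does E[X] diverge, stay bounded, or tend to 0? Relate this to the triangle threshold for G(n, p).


Number of potential triangles: C(99, 3) = 156849.
Each occurs with probability p³ ≈ (0.18691)³ ≈ 6.5299459e-03.
By linearity: E[X] = C(99, 3)·p³ ≈ 156849 · 6.5299459e-03 ≈ 1024.21549.
Since α = 2/3 < 1, p = c/n^{2/3} ≫ 1/n is above the triangle threshold p ~ 1/n. Asymptotically E[X] ~ (c³/6)·n^{3(1−α)} = (4³/6)·n^{1} → ∞; triangles are abundant w.h.p.

E[X] ≈ 1024.21549; in regime p = Θ(1/n^{2/3}) E[X] diverges (above the triangle threshold p ~ 1/n).


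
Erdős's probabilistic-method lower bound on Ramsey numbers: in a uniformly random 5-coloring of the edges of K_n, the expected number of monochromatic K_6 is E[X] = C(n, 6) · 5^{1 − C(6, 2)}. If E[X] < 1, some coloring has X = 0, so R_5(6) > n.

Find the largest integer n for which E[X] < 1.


We need C(n, 6) · 5^{1 − 15} < 1, i.e. C(n, 6) < 5^{15 − 1} = 6103515625.
Check values of n near the boundary:
  n = 129: C(129, 6) = 5688177600; 5688177600 < 6103515625? YES
  n = 130: C(130, 6) = 5963412000; 5963412000 < 6103515625? YES
  n = 131: C(131, 6) = 6249655776; 6249655776 < 6103515625? NO
  n = 132: C(132, 6) = 6547258432; 6547258432 < 6103515625? NO
The largest n with C(n, 6) < 6103515625 is n = 130 (where E[X] = 47707296/48828125 ≈ 0.9770454). Hence R_5(6) > 130, i.e. R_5(6) ≥ 131.

Largest n = 130; hence R_5(6) > 130.


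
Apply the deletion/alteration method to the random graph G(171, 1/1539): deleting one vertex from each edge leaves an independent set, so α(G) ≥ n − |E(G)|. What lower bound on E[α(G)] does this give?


E[|E(G)|] = C(171, 2)·p = 14535 · (1/1539) = 85/9.
E[α(G)] ≥ n − E[|E(G)|] = 171 − 85/9 = 1454/9.
Numerically: ≈ 161.55556.
(This is only a lower bound; the true E[α(G)] may be larger.)

E[α(G)] ≥ 1454/9 ≈ 161.55556.


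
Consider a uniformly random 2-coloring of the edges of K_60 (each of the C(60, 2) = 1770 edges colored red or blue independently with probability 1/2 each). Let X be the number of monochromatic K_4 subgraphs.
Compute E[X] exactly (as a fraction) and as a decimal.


Let X = Σ_S X_S over the C(60, 4) = 487635 subsets S of size 4, where X_S = 1 if the K_4 on S is monochromatic.
For a fixed S, the K_4 on S has C(4, 2) = 6 edges. P[all 6 edges red] = (1/2)^6, and likewise for blue, so P[monochromatic] = 2·(1/2)^6 = 2^{1 − 6} = 1/32.
By linearity of expectation: E[X] = C(60, 4) · 2^{1 − 6} = 487635 · 1/32 = 487635/32.
Numerically: E[X] ≈ 15238.5938.

E[X] = C(60,4)·2^(1−C(4,2)) = 487635/32 ≈ 15238.5938.


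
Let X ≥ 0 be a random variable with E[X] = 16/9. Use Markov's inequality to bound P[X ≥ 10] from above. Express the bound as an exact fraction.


μ = E[X] = 16/9, a = 10.
Markov: P[X ≥ 10] ≤ μ/a = (16/9)/10 = 8/45.
Numerically: ≈ 0.178.
(Since a = 10 > μ = 1.778, the bound 8/45 is < 1 and informative.)

P[X ≥ 10] ≤ 8/45 ≈ 0.178.


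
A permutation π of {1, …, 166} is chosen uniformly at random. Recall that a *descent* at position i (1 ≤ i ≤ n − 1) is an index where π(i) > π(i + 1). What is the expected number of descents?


Write X = Σ X_I over i = 1, …, 165, with X_I the indicator of one descent.
There are 165 indicators.
For each fixed i, the pair (π(i), π(i+1)) is a uniformly random ordered pair of distinct values from {1, …, 166}; by symmetry P[π(i) > π(i+1)] = 1/2.
By linearity: E[X] = 165 · (1/2) = (166 − 1) · (1/2) = 165/2 ≈ 82.500.

E[X] = 165/2 = 82.500.


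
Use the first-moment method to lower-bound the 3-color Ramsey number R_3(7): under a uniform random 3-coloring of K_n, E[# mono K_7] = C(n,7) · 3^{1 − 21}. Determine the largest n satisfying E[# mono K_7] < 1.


We need C(n, 7) · 3^{1 − 21} < 1, i.e. C(n, 7) < 3^{21 − 1} = 3486784401.
Check values of n near the boundary:
  n = 80: C(80, 7) = 3176716400; 3176716400 < 3486784401? YES
  n = 81: C(81, 7) = 3477216600; 3477216600 < 3486784401? YES
  n = 82: C(82, 7) = 3801756816; 3801756816 < 3486784401? NO
  n = 83: C(83, 7) = 4151918628; 4151918628 < 3486784401? NO
The largest n with C(n, 7) < 3486784401 is n = 81 (where E[X] = 42928600/43046721 ≈ 0.9973). Hence R_3(7) > 81, i.e. R_3(7) ≥ 82.

Largest n = 81; hence R_3(7) > 81.


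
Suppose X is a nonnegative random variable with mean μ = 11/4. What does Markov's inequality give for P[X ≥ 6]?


μ = E[X] = 11/4, a = 6.
Markov: P[X ≥ 6] ≤ μ/a = (11/4)/6 = 11/24.
Numerically: ≈ 0.4583.
(Since a = 6 > μ = 2.7500, the bound 11/24 is < 1 and informative.)

P[X ≥ 6] ≤ 11/24 ≈ 0.4583.


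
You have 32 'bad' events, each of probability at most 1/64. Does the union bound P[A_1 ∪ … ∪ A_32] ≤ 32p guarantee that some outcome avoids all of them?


Union bound: P[∪_{i=1}^{32} A_i] ≤ Σ_i P[A_i] ≤ 32·p = 32·(1/64) = 1/2.
Numerically: 1/2 ≈ 0.5000000.
Is 1/2 < 1? YES.
Since P[∪ A_i] ≤ 1/2 < 1, the complement has P[∩ A_i^c] ≥ 1 − 1/2 = 1/2 > 0, so some outcome avoids every A_i.

32·p = 1/2 ≈ 0.5000000; existence CERTIFIED by the union bound.


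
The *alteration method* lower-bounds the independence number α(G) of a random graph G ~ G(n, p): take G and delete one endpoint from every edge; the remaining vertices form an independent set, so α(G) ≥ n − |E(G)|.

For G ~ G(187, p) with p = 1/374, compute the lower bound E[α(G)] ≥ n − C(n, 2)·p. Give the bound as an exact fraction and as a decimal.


E[|E(G)|] = C(187, 2)·p = 17391 · (1/374) = 93/2.
E[α(G)] ≥ n − E[|E(G)|] = 187 − 93/2 = 281/2.
Numerically: ≈ 140.50000.
(This is only a lower bound; the true E[α(G)] may be larger.)

E[α(G)] ≥ 281/2 ≈ 140.50000.


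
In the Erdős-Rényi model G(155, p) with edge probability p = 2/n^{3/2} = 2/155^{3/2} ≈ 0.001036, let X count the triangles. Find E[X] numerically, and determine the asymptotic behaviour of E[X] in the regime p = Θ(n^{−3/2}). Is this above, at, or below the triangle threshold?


Number of potential triangles: C(155, 3) = 608685.
Each occurs with probability p³ ≈ (0.001036)³ ≈ 1.113262e-09.
By linearity: E[X] = C(155, 3)·p³ ≈ 608685 · 1.113262e-09 ≈ 0.0007.
Since α = 3/2 > 1, p = c/n^{3/2} = o(1/n) is below the triangle threshold p ~ 1/n. Asymptotically E[X] ~ (c³/6)·n^{3(1−α)} = (2³/6)·n^{-1.5} → 0, so by Markov's inequality G has no triangles w.h.p.

E[X] ≈ 0.0007; in regime p = Θ(1/n^{3/2}) E[X] tends to 0 (below the triangle threshold p ~ 1/n).


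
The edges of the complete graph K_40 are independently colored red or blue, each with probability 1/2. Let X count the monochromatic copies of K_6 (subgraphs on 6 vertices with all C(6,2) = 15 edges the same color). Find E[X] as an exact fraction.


Let X = Σ_S X_S over the C(40, 6) = 3838380 subsets S of size 6, where X_S = 1 if the K_6 on S is monochromatic.
For a fixed S, the K_6 on S has C(6, 2) = 15 edges. P[all 15 edges red] = (1/2)^15, and likewise for blue, so P[monochromatic] = 2·(1/2)^15 = 2^{1 − 15} = 1/16384.
By linearity of expectation: E[X] = C(40, 6) · 2^{1 − 15} = 3838380 · 1/16384 = 959595/4096.
Numerically: E[X] ≈ 234.276.

E[X] = C(40,6)·2^(1−C(6,2)) = 959595/4096 ≈ 234.276.


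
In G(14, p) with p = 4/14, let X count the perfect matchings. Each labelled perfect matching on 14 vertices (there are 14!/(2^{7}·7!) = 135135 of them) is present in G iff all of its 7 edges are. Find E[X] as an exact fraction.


K_14 has 14!/(2^{7}·7!) = 135135 labelled perfect matchings.
For each such perfect matching H, let X_H = 1 if all 7 edges of H are present in G. Then P[X_H = 1] = p^{7} = (2/7)^{7} = 128/823543.
Summing the indicators: E[X] = Σ_H E[X_H] = 135135 · p^{7} = 135135 · 128/823543 = 2471040/117649.
Numerically: E[X] ≈ 21.0035.

E[X] = 135135 · (2/7)^{7} = 2471040/117649 ≈ 21.0035.


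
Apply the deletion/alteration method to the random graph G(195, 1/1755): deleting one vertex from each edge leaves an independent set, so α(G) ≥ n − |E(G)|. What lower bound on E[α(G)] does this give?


E[|E(G)|] = C(195, 2)·p = 18915 · (1/1755) = 97/9.
E[α(G)] ≥ n − E[|E(G)|] = 195 − 97/9 = 1658/9.
Numerically: ≈ 184.2222.
(This is only a lower bound; the true E[α(G)] may be larger.)

E[α(G)] ≥ 1658/9 ≈ 184.2222.


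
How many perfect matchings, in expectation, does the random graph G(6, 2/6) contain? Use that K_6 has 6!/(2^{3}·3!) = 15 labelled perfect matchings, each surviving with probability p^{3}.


K_6 has 6!/(2^{3}·3!) = 15 labelled perfect matchings.
For each such perfect matching H, let X_H = 1 if all 3 edges of H are present in G. Then P[X_H = 1] = p^{3} = (1/3)^{3} = 1/27.
Summing the indicators: E[X] = Σ_H E[X_H] = 15 · p^{3} = 15 · 1/27 = 5/9.
Numerically: E[X] ≈ 0.556.

E[X] = 15 · (1/3)^{3} = 5/9 ≈ 0.556.


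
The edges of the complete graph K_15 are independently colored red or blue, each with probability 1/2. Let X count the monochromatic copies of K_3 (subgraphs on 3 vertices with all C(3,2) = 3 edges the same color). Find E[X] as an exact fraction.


Let X = Σ_S X_S over the C(15, 3) = 455 subsets S of size 3, where X_S = 1 if the K_3 on S is monochromatic.
For a fixed S, the K_3 on S has C(3, 2) = 3 edges. P[all 3 edges red] = (1/2)^3, and likewise for blue, so P[monochromatic] = 2·(1/2)^3 = 2^{1 − 3} = 1/4.
By linearity: E[X] = C(15, 3) · 2^{1 − 3} = 455 · 1/4 = 455/4.
Numerically: E[X] ≈ 113.75000.

E[X] = C(15,3)·2^(1−C(3,2)) = 455/4 ≈ 113.75000.


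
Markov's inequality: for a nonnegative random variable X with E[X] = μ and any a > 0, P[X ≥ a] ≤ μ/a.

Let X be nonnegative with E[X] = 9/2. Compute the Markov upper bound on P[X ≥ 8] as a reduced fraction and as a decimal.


μ = E[X] = 9/2, a = 8.
Markov: P[X ≥ 8] ≤ μ/a = (9/2)/8 = 9/16.
Numerically: ≈ 0.562.
(Since a = 8 > μ = 4.500, the bound 9/16 is < 1 and informative.)

P[X ≥ 8] ≤ 9/16 ≈ 0.562.


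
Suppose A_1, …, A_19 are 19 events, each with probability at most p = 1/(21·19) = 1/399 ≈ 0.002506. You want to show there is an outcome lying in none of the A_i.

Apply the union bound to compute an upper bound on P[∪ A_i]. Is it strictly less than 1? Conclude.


Union bound: P[∪_{i=1}^{19} A_i] ≤ Σ_i P[A_i] ≤ 19·p = 19·(1/399) = 1/21.
Numerically: 1/21 ≈ 0.047619.
Is 1/21 < 1? YES.
Since P[∪ A_i] ≤ 1/21 < 1, the complement has P[∩ A_i^c] ≥ 1 − 1/21 = 20/21 > 0, so some outcome avoids every A_i.

19·p = 1/21 ≈ 0.047619; existence CERTIFIED by the union bound.


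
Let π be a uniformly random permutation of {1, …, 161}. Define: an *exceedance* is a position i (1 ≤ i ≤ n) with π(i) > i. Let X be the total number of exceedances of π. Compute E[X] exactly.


Write X = Σ_{i=1}^{161} X_i, where X_i = 1_{π(i) > i}.
For each fixed i, π(i) is uniform over {1, …, 161} (marginal of a uniform permutation), so P[π(i) > i] = (n − i)/n. Summing: Σ_{i=1}^{161} (n − i)/n = (0 + 1 + … + 160)/161 = 161(161 − 1)/(2·161) = (161 − 1)/2.
Hence E[X] = Σ_{i=1}^{161} (161 − i)/161 = 80 ≈ 80.000000.

E[X] = 80 = 80.000000.


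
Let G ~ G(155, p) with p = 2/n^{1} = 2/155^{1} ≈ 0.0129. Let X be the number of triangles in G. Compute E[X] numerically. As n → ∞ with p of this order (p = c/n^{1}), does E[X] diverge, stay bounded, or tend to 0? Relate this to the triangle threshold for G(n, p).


Number of potential triangles: C(155, 3) = 608685.
Each occurs with probability p³ ≈ (0.0129)³ ≈ 2.14830e-06.
By linearity: E[X] = C(155, 3)·p³ ≈ 608685 · 2.14830e-06 ≈ 1.308.
Here α = 1, so p = 2/n is exactly at the triangle threshold p ~ 1/n. Asymptotically E[X] → c³/6 = 2³/6 = 4/3 ≈ 1.333, a bounded constant. In this regime the triangle count is asymptotically Poisson(c³/6).

E[X] ≈ 1.308; in regime p = Θ(1/n^{1}) E[X] stays bounded (at the triangle threshold p ~ 1/n).


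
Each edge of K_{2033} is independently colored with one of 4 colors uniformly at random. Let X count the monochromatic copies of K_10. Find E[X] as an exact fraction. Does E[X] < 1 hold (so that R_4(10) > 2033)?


E[X] = C(2033, 10) · 4^{1 − 45} = 325074373196988390113235240 · 4^{−44} = 325074373196988390113235240/309485009821345068724781056.
As a reduced fraction: E[X] = 40634296649623548764154405/38685626227668133590597632 ≈ 1.0503719.
Is E[X] < 1? NO.
Since E[X] ≥ 1, the first-moment bound is inconclusive at n = 2033; it does NOT by itself certify R_4(10) > 2033.

E[X] = 40634296649623548764154405/38685626227668133590597632 ≈ 1.0503719; E[X] ≥ 1; first-moment method inconclusive here.


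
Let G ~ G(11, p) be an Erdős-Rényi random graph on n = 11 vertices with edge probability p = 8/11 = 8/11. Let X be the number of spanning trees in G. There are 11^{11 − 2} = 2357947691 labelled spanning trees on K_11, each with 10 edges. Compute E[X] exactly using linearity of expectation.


K_11 has 11^{11 − 2} = 2357947691 labelled spanning trees.
For each such spanning tree H, let X_H = 1 if all 10 edges of H are present in G. Then P[X_H = 1] = p^{10} = (8/11)^{10} = 1073741824/25937424601.
By linearity: E[X] = Σ_H E[X_H] = 2357947691 · p^{10} = 2357947691 · 1073741824/25937424601 = 1073741824/11.
Numerically: E[X] ≈ 9.761e+07.

E[X] = 2357947691 · (8/11)^{10} = 1073741824/11 ≈ 9.761e+07.


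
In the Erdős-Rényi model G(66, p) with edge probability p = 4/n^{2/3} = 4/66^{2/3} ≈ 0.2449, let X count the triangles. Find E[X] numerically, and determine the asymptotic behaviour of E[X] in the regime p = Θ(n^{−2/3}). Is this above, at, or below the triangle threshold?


Number of potential triangles: C(66, 3) = 45760.
Each occurs with probability p³ ≈ (0.2449)³ ≈ 1.469238e-02.
By linearity: E[X] = C(66, 3)·p³ ≈ 45760 · 1.469238e-02 ≈ 672.3232.
Since α = 2/3 < 1, p = c/n^{2/3} ≫ 1/n is above the triangle threshold p ~ 1/n. Asymptotically E[X] ~ (c³/6)·n^{3(1−α)} = (4³/6)·n^{1} → ∞; triangles are abundant w.h.p.

E[X] ≈ 672.3232; in regime p = Θ(1/n^{2/3}) E[X] diverges (above the triangle threshold p ~ 1/n).


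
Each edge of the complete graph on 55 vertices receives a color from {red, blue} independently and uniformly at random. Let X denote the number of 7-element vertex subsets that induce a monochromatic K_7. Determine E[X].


Let X = Σ_S X_S over the C(55, 7) = 202927725 subsets S of size 7, where X_S = 1 if the K_7 on S is monochromatic.
For a fixed S, the K_7 on S has C(7, 2) = 21 edges. P[all 21 edges red] = (1/2)^21, and likewise for blue, so P[monochromatic] = 2·(1/2)^21 = 2^{1 − 21} = 1/1048576.
Summing: E[X] = C(55, 7) · 2^{1 − 21} = 202927725 · 1/1048576 = 202927725/1048576.
Numerically: E[X] ≈ 193.5270.

E[X] = C(55,7)·2^(1−C(7,2)) = 202927725/1048576 ≈ 193.5270.
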